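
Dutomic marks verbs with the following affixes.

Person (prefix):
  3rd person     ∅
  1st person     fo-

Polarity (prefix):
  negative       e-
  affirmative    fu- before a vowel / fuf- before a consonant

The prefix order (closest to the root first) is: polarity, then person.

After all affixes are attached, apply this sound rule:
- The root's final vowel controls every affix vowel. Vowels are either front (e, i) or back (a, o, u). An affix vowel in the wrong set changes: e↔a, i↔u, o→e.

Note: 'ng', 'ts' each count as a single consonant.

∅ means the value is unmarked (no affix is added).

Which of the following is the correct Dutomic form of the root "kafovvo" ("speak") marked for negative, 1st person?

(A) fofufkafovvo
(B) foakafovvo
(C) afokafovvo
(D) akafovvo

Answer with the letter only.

B

Attach polarity negative e- → ekafovvo.
Attach person 1st person fo- → foekafovvo.
Apply vowel harmony: foekafovvo → foakafovvo.
So the correct form is foakafovvo, option (B).
(C) afokafovvo is wrong: it has the affixes in the wrong order.
(A) fofufkafovvo is wrong: it uses affirmative instead of negative for polarity.
(D) akafovvo is wrong: it uses 3rd person instead of 1st person for person.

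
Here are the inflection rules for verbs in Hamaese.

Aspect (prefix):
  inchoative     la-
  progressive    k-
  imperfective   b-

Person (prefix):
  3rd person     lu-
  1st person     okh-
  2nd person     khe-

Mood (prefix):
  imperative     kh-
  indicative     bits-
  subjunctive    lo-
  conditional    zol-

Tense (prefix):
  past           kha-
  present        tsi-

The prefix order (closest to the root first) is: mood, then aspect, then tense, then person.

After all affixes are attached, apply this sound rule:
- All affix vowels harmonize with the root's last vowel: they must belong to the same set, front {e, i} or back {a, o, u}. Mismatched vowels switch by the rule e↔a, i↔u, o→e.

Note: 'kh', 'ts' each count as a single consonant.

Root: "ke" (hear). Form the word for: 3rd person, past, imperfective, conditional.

likhebzelke

Attach mood conditional zol- → zolke.
Attach aspect imperfective b- → bzolke.
Attach tense past kha- → khabzolke.
Attach person 3rd person lu- → lukhabzolke.
Apply vowel harmony: lukhabzolke → likhebzelke.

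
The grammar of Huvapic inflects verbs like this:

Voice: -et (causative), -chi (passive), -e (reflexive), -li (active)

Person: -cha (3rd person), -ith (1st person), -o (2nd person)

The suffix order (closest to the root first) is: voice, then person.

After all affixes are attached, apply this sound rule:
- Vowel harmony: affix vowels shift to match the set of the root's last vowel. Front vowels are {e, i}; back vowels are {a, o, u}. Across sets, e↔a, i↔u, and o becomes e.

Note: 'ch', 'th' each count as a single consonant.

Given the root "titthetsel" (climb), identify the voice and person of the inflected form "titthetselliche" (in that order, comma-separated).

Segment: titthetsel-li-cha.
voice: -li → active.
person: -cha → 3rd person.

active, 3rd person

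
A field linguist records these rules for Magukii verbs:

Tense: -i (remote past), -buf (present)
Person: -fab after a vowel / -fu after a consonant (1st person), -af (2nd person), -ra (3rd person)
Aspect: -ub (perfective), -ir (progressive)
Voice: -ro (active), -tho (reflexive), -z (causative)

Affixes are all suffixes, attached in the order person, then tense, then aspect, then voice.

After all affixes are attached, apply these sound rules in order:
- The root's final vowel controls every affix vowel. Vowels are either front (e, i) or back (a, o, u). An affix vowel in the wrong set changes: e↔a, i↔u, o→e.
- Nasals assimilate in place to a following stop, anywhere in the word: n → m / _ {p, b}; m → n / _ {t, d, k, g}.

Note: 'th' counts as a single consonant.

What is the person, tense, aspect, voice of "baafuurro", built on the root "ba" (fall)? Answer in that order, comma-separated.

Segment: ba-af-i-ir-ro.
person: -af → 2nd person.
tense: -i → remote past.
aspect: -ir → progressive.
voice: -ro → active.

2nd person, remote past, progressive, active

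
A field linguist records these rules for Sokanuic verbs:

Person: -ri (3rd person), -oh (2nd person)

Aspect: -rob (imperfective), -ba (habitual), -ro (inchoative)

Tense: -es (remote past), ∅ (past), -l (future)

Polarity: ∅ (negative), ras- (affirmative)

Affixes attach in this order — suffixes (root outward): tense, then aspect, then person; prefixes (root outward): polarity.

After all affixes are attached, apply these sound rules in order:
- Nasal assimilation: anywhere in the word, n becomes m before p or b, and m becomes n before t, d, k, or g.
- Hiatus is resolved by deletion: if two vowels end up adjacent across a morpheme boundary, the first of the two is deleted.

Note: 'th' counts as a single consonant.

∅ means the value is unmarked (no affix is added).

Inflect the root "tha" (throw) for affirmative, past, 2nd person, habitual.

rasthaboh

tense = past: zero marking, form stays tha.
Attach aspect habitual -ba → thaba.
Attach polarity affirmative ras- → rasthaba.
Attach person 2nd person -oh → rasthabaoh.
Nasal assimilation: no change.
Apply vowel deletion: rasthabaoh → rasthaboh.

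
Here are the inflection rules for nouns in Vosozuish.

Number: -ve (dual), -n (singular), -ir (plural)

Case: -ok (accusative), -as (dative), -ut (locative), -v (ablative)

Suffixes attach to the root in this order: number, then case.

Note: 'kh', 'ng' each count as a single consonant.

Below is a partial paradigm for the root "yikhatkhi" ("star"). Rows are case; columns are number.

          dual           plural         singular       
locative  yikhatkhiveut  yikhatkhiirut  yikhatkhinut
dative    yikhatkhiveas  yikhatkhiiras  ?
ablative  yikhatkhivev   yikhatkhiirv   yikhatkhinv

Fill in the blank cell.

Attach number singular -n → yikhatkhin.
Attach case dative -as → yikhatkhinas.

yikhatkhinas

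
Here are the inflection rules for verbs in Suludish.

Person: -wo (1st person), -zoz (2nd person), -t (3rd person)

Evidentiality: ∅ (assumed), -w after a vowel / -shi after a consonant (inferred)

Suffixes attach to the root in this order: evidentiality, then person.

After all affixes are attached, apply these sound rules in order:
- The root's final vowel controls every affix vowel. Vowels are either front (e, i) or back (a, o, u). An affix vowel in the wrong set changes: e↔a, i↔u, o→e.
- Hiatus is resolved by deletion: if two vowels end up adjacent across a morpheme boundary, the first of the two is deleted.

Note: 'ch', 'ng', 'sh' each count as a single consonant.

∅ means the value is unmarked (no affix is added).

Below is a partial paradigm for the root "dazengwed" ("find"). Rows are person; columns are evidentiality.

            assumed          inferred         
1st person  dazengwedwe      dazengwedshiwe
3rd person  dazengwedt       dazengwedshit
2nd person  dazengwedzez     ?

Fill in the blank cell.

Attach evidentiality inferred -shi (after consonant 'd') → dazengwedshi.
Attach person 2nd person -zoz → dazengwedshizoz.
Apply vowel harmony: dazengwedshizoz → dazengwedshizez.
Vowel deletion: no change.

dazengwedshizez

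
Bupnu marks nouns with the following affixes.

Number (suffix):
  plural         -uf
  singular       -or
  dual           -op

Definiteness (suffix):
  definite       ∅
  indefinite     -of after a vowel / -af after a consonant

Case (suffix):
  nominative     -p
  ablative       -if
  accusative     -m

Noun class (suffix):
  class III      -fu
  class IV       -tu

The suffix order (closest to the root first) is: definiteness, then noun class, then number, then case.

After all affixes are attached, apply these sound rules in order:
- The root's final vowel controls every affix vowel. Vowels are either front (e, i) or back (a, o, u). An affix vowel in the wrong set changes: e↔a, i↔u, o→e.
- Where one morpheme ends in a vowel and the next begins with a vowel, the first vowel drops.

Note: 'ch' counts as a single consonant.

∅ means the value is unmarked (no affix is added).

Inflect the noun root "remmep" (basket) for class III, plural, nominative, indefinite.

remmepeffifp

Attach definiteness indefinite -af (after consonant 'p') → remmepaf.
Attach noun class class III -fu → remmepaffu.
Attach number plural -uf → remmepaffuuf.
Attach case nominative -p → remmepaffuufp.
Apply vowel harmony: remmepaffuufp → remmepeffiifp.
Apply vowel deletion: remmepeffiifp → remmepeffifp.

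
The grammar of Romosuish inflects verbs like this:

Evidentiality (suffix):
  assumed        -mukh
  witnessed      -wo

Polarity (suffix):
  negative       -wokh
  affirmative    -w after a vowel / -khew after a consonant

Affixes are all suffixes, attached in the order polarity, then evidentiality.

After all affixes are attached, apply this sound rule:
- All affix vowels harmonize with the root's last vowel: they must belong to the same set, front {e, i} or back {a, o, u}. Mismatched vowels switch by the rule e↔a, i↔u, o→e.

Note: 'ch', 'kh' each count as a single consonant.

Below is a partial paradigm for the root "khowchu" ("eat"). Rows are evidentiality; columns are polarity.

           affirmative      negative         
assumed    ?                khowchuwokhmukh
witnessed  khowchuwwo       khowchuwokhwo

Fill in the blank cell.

Attach polarity affirmative -w (after vowel 'u') → khowchuw.
Attach evidentiality assumed -mukh → khowchuwmukh.
Vowel harmony: no change.

khowchuwmukh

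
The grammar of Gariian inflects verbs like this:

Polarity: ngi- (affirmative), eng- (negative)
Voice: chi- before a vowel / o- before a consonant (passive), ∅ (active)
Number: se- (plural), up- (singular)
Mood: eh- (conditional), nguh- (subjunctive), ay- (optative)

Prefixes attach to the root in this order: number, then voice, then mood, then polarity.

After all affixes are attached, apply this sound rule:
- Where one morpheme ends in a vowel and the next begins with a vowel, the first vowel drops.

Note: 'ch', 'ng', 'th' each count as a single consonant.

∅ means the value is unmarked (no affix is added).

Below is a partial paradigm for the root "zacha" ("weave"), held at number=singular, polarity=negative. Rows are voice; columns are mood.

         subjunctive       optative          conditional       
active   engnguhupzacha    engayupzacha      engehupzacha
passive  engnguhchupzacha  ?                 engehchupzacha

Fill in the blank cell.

engaychupzacha

Attach number singular up- → upzacha.
Attach voice passive chi- (before vowel 'u') → chiupzacha.
Attach mood optative ay- → aychiupzacha.
Attach polarity negative eng- → engaychiupzacha.
Apply vowel deletion: engaychiupzacha → engaychupzacha.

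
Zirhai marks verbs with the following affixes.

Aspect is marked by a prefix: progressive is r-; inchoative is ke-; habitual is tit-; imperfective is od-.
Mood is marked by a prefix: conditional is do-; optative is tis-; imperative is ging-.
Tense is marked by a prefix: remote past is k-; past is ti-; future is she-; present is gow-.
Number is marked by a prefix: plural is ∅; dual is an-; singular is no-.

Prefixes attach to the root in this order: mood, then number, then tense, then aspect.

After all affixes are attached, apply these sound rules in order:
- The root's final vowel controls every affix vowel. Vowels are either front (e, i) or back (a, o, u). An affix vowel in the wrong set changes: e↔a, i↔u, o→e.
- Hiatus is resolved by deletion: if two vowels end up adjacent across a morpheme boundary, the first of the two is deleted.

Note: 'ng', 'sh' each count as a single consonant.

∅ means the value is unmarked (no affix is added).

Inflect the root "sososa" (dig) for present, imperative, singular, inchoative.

kagownogungsososa

Attach mood imperative ging- → gingsososa.
Attach number singular no- → nogingsososa.
Attach tense present gow- → gownogingsososa.
Attach aspect inchoative ke- → kegownogingsososa.
Apply vowel harmony: kegownogingsososa → kagownogungsososa.
Vowel deletion: no change.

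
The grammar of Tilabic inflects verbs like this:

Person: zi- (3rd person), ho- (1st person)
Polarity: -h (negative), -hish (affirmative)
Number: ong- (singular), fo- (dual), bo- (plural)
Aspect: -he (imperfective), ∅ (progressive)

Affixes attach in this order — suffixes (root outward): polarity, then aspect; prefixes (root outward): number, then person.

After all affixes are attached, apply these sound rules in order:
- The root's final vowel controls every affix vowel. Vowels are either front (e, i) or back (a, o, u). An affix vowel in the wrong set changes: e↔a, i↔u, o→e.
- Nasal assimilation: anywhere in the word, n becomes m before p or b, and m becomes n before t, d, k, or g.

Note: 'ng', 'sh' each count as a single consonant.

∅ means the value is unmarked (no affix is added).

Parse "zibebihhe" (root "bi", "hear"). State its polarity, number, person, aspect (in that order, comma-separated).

Segment: zi-bo-bi-h-he.
polarity: -h → negative.
number: bo- → plural.
person: zi- → 3rd person.
aspect: -he → imperfective.

negative, plural, 3rd person, imperfective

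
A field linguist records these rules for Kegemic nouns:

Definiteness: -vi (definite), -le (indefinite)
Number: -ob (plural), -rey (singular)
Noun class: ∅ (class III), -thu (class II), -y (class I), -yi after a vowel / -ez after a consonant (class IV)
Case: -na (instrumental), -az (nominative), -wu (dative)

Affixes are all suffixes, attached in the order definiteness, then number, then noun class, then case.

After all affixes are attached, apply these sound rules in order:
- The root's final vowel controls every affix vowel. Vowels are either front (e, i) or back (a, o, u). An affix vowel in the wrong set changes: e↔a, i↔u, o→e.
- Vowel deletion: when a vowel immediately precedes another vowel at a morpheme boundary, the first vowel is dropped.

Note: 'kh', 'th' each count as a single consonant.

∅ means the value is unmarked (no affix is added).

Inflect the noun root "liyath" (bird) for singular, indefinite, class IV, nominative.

Attach definiteness indefinite -le → liyathle.
Attach number singular -rey → liyathlerey.
Attach noun class class IV -ez (after consonant 'y') → liyathlereyez.
Attach case nominative -az → liyathlereyezaz.
Apply vowel harmony: liyathlereyezaz → liyathlarayazaz.
Vowel deletion: no change.

liyathlarayazaz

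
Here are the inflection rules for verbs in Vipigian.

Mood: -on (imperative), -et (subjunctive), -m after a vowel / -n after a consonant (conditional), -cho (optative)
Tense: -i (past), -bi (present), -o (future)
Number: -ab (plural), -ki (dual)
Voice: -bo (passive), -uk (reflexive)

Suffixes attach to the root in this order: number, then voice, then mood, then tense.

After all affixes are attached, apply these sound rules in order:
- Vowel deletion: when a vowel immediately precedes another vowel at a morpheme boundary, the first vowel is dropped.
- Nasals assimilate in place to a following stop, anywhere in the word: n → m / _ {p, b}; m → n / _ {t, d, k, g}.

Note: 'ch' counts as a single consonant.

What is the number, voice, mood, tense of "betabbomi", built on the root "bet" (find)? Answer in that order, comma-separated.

Segment: bet-ab-bo-m-i.
number: -ab → plural.
voice: -bo → passive.
mood: -m/n → conditional.
tense: -i → past.

plural, passive, conditional, past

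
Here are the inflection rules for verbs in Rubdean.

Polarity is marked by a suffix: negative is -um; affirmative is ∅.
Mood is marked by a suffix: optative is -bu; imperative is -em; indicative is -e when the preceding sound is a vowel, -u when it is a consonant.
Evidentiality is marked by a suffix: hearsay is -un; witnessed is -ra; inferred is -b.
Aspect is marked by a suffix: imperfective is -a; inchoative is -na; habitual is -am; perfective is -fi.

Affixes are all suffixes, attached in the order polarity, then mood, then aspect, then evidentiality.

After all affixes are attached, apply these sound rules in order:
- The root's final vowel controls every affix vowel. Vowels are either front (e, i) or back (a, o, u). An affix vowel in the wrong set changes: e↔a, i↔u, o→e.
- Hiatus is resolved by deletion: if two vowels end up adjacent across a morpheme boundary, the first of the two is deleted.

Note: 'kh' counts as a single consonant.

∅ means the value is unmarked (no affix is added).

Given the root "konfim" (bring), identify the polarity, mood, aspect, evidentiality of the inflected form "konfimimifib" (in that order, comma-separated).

negative, indicative, perfective, inferred

Segment: konfim-um-u-fi-b.
polarity: -um → negative.
mood: -e/u → indicative.
aspect: -fi → perfective.
evidentiality: -b → inferred.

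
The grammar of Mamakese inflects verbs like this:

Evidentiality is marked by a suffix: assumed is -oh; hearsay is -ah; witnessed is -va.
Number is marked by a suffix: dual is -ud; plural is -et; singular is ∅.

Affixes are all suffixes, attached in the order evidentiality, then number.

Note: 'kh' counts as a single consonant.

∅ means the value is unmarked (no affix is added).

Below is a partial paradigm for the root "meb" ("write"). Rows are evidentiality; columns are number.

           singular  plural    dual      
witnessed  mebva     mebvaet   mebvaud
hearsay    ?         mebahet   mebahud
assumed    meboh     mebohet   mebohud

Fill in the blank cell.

mebah

Attach evidentiality hearsay -ah → mebah.
number = singular: zero marking, form stays mebah.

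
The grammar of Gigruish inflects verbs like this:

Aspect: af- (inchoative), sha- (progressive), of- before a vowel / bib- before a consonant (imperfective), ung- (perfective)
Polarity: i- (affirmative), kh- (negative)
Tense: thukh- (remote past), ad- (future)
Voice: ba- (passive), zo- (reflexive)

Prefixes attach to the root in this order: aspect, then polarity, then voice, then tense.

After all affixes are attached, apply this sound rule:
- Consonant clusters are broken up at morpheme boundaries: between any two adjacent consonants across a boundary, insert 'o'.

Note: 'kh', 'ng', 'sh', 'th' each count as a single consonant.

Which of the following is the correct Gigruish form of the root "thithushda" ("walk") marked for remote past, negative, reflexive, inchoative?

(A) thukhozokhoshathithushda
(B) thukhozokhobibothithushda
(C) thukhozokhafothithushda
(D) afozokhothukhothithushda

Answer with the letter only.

Attach aspect inchoative af- → afthithushda.
Attach polarity negative kh- → khafthithushda.
Attach voice reflexive zo- → zokhafthithushda.
Attach tense remote past thukh- → thukhzokhafthithushda.
Apply epenthesis: thukhzokhafthithushda → thukhozokhafothithushda.
So the correct form is thukhozokhafothithushda, option (C).
(B) thukhozokhobibothithushda is wrong: it uses imperfective instead of inchoative for aspect.
(D) afozokhothukhothithushda is wrong: it has the affixes in the wrong order.
(A) thukhozokhoshathithushda is wrong: it uses progressive instead of inchoative for aspect.

C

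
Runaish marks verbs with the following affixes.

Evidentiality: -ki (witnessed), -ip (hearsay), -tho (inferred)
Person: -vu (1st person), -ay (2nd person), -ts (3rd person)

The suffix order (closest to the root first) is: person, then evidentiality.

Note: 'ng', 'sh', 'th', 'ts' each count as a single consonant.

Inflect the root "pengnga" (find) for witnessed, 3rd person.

pengngatski

Attach person 3rd person -ts → pengngats.
Attach evidentiality witnessed -ki → pengngatski.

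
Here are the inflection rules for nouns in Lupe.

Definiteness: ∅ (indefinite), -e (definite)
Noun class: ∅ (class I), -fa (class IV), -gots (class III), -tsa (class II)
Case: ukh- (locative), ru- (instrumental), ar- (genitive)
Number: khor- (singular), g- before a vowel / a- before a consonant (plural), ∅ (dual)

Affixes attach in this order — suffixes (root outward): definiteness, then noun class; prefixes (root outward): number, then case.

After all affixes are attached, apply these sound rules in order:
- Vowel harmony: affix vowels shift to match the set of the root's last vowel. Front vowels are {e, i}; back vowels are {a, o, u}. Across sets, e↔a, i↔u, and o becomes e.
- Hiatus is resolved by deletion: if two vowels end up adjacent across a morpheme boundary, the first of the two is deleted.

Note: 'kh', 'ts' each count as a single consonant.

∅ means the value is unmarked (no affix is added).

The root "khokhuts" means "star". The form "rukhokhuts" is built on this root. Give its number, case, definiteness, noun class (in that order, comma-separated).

dual, instrumental, indefinite, class I

Segment: ru-khokhuts.
number: ∅ → dual.
case: ru- → instrumental.
definiteness: ∅ → indefinite.
noun class: ∅ → class I.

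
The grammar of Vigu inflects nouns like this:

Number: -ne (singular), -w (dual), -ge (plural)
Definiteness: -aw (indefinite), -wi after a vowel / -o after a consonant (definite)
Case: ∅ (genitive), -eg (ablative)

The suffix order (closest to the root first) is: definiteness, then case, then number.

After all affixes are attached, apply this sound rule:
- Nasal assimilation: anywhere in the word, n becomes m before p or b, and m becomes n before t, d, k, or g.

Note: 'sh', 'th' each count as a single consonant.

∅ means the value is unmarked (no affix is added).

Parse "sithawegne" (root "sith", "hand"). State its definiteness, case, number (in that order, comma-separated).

Segment: sith-aw-eg-ne.
definiteness: -aw → indefinite.
case: -eg → ablative.
number: -ne → singular.

indefinite, ablative, singular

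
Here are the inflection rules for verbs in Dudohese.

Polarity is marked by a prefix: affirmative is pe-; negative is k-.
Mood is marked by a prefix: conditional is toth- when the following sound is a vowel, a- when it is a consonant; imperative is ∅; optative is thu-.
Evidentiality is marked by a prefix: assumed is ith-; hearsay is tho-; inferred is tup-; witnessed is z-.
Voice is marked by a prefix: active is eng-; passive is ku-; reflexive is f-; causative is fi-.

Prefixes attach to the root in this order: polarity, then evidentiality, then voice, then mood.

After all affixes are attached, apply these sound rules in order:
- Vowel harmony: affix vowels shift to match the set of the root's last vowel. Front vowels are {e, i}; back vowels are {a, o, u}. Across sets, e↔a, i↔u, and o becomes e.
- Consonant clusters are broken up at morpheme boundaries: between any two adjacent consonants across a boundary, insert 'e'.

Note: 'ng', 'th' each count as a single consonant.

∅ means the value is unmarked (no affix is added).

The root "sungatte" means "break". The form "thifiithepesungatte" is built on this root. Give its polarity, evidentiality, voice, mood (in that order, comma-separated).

affirmative, assumed, causative, optative

Segment: thu-fi-ith-pe-sungatte.
polarity: pe- → affirmative.
evidentiality: ith- → assumed.
voice: fi- → causative.
mood: thu- → optative.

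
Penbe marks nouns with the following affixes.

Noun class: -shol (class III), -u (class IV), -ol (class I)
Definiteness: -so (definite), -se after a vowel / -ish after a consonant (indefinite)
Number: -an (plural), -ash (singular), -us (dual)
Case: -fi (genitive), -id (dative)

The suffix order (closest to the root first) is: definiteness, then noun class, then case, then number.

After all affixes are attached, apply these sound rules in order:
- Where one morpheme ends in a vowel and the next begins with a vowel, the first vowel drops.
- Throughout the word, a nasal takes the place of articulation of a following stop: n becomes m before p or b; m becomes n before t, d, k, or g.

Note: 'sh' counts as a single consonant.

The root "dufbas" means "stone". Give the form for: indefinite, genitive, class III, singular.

Attach definiteness indefinite -ish (after consonant 's') → dufbasish.
Attach noun class class III -shol → dufbasishshol.
Attach case genitive -fi → dufbasishsholfi.
Attach number singular -ash → dufbasishsholfiash.
Apply vowel deletion: dufbasishsholfiash → dufbasishsholfash.
Nasal assimilation: no change.

dufbasishsholfash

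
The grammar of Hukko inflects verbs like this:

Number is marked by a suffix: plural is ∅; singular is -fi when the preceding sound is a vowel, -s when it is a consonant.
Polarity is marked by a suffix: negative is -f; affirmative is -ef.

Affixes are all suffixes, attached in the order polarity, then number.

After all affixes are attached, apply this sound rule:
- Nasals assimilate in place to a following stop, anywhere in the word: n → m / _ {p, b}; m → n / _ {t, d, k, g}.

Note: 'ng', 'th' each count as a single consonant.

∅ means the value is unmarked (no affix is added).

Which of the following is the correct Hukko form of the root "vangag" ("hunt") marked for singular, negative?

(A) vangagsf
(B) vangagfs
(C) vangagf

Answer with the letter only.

Attach polarity negative -f → vangagf.
Attach number singular -s (after consonant 'f') → vangagfs.
Nasal assimilation: no change.
So the correct form is vangagfs, option (B).
(C) vangagf is wrong: it uses plural instead of singular for number.
(A) vangagsf is wrong: it has the affixes in the wrong order.

B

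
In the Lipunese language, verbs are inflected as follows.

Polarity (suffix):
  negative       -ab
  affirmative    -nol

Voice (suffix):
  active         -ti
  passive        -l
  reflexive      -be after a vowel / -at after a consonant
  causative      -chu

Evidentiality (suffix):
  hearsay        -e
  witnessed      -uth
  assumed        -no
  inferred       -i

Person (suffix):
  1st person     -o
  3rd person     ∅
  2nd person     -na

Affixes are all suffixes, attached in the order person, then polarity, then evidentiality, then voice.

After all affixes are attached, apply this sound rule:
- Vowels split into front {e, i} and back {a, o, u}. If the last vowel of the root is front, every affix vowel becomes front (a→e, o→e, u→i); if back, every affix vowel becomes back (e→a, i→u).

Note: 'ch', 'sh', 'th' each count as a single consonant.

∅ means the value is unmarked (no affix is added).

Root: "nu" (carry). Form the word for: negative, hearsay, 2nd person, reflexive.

Attach person 2nd person -na → nuna.
Attach polarity negative -ab → nunaab.
Attach evidentiality hearsay -e → nunaabe.
Attach voice reflexive -be (after vowel 'e') → nunaabebe.
Apply vowel harmony: nunaabebe → nunaababa.

nunaababa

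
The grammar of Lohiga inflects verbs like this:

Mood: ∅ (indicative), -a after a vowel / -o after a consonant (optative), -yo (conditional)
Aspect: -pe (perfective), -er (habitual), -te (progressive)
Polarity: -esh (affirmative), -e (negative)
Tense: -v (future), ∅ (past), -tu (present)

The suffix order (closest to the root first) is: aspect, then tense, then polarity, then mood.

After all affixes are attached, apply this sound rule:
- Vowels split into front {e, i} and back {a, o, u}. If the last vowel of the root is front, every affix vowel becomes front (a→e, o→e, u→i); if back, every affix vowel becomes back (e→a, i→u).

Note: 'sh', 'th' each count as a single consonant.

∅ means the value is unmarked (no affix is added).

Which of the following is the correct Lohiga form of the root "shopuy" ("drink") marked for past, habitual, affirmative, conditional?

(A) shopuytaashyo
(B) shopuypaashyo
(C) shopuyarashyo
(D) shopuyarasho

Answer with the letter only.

Attach aspect habitual -er → shopuyer.
tense = past: zero marking, form stays shopuyer.
Attach polarity affirmative -esh → shopuyeresh.
Attach mood conditional -yo → shopuyereshyo.
Apply vowel harmony: shopuyereshyo → shopuyarashyo.
So the correct form is shopuyarashyo, option (C).
(B) shopuypaashyo is wrong: it uses perfective instead of habitual for aspect.
(A) shopuytaashyo is wrong: it uses progressive instead of habitual for aspect.
(D) shopuyarasho is wrong: it uses optative instead of conditional for mood.

C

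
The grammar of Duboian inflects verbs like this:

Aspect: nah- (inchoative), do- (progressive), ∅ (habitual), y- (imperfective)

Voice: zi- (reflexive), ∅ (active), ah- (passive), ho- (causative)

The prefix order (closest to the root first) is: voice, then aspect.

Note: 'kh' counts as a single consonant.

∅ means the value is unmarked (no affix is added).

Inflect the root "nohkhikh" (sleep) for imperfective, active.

ynohkhikh

voice = active: zero marking, form stays nohkhikh.
Attach aspect imperfective y- → ynohkhikh.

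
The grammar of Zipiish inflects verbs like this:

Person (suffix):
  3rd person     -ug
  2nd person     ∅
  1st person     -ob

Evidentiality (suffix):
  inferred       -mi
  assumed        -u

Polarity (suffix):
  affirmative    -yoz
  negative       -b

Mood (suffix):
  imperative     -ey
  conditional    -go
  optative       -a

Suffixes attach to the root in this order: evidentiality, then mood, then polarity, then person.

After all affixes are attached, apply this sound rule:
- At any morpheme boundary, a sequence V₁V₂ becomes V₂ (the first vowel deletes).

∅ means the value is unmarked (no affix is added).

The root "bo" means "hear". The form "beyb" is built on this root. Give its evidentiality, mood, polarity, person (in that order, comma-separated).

assumed, imperative, negative, 2nd person

Segment: bo-u-ey-b.
evidentiality: -u → assumed.
mood: -ey → imperative.
polarity: -b → negative.
person: ∅ → 2nd person.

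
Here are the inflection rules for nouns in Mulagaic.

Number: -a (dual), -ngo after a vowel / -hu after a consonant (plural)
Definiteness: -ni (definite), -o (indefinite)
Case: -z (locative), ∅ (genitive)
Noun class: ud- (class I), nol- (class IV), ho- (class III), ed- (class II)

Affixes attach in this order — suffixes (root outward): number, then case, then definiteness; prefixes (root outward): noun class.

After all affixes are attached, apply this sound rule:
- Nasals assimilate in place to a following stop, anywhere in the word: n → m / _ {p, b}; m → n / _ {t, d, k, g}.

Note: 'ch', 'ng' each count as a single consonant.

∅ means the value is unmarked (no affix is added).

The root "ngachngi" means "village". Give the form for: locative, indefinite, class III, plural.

hongachngingozo

Attach noun class class III ho- → hongachngi.
Attach number plural -ngo (after vowel 'i') → hongachngingo.
Attach case locative -z → hongachngingoz.
Attach definiteness indefinite -o → hongachngingozo.
Nasal assimilation: no change.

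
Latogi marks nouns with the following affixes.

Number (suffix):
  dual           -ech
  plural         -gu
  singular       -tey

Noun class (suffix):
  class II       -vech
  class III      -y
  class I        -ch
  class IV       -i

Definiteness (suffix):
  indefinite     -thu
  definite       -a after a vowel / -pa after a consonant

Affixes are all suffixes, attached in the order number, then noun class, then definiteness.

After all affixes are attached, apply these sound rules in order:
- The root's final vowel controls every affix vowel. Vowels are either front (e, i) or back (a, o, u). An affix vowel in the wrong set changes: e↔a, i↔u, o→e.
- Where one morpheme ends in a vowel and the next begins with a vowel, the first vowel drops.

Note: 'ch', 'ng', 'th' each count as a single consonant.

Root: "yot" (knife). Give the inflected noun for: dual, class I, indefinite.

yotachchthu

Attach number dual -ech → yotech.
Attach noun class class I -ch → yotechch.
Attach definiteness indefinite -thu → yotechchthu.
Apply vowel harmony: yotechchthu → yotachchthu.
Vowel deletion: no change.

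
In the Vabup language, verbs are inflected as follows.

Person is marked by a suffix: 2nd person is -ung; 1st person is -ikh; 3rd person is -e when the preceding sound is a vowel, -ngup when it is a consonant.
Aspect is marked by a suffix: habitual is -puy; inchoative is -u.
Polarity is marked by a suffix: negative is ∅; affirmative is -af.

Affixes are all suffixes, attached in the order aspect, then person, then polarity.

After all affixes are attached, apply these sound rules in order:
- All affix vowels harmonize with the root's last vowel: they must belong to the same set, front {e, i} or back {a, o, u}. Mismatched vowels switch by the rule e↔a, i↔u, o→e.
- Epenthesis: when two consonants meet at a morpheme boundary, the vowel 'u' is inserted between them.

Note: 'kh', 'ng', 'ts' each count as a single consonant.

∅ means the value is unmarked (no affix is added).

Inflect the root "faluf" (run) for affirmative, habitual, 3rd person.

falufupuyungupaf

Attach aspect habitual -puy → falufpuy.
Attach person 3rd person -ngup (after consonant 'y') → falufpuyngup.
Attach polarity affirmative -af → falufpuyngupaf.
Vowel harmony: no change.
Apply epenthesis: falufpuyngupaf → falufupuyungupaf.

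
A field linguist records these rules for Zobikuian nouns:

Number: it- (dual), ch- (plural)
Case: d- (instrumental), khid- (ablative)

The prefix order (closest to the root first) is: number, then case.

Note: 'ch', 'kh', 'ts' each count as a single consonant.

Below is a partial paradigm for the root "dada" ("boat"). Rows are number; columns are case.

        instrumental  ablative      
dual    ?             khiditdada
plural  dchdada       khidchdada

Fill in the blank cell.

ditdada

Attach number dual it- → itdada.
Attach case instrumental d- → ditdada.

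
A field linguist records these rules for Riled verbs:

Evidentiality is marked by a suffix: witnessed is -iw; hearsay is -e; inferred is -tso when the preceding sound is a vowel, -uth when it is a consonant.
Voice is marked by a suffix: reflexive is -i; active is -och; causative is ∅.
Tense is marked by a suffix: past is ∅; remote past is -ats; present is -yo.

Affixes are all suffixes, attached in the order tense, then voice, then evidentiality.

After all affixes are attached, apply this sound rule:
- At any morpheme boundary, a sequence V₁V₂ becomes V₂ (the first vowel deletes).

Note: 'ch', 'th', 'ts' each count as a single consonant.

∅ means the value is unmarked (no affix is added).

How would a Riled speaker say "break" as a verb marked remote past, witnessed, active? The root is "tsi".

tsatsochiw

Attach tense remote past -ats → tsiats.
Attach voice active -och → tsiatsoch.
Attach evidentiality witnessed -iw → tsiatsochiw.
Apply vowel deletion: tsiatsochiw → tsatsochiw.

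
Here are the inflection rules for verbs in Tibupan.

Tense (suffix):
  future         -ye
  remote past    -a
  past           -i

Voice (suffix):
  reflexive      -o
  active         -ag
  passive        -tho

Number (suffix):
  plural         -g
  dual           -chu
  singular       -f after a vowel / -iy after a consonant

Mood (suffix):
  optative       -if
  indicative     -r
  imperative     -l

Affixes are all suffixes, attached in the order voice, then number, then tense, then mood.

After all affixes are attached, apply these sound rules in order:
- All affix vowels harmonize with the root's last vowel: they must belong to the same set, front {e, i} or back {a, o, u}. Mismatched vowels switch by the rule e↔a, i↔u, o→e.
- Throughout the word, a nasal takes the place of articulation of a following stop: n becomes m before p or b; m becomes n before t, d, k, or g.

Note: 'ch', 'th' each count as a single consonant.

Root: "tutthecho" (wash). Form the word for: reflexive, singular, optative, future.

Attach voice reflexive -o → tutthechoo.
Attach number singular -f (after vowel 'o') → tutthechoof.
Attach tense future -ye → tutthechoofye.
Attach mood optative -if → tutthechoofyeif.
Apply vowel harmony: tutthechoofyeif → tutthechoofyauf.
Nasal assimilation: no change.

tutthechoofyauf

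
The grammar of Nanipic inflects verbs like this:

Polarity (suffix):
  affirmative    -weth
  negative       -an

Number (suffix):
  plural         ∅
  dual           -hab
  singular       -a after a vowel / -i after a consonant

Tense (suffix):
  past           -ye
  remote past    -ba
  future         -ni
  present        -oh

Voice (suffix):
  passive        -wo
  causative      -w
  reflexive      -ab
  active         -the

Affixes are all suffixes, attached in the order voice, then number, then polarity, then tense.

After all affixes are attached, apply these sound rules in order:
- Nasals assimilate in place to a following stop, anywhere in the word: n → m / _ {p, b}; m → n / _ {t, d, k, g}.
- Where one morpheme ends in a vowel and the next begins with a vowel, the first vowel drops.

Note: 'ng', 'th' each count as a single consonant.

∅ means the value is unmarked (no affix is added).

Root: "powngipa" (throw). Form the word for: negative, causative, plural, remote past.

powngipawamba

Attach voice causative -w → powngipaw.
number = plural: zero marking, form stays powngipaw.
Attach polarity negative -an → powngipawan.
Attach tense remote past -ba → powngipawanba.
Apply nasal assimilation: powngipawanba → powngipawamba.
Vowel deletion: no change.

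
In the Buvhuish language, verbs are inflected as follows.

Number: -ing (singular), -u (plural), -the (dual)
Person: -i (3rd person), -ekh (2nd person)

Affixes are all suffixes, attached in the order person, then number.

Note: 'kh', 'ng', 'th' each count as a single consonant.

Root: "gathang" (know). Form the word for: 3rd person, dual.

gathangithe

Attach person 3rd person -i → gathangi.
Attach number dual -the → gathangithe.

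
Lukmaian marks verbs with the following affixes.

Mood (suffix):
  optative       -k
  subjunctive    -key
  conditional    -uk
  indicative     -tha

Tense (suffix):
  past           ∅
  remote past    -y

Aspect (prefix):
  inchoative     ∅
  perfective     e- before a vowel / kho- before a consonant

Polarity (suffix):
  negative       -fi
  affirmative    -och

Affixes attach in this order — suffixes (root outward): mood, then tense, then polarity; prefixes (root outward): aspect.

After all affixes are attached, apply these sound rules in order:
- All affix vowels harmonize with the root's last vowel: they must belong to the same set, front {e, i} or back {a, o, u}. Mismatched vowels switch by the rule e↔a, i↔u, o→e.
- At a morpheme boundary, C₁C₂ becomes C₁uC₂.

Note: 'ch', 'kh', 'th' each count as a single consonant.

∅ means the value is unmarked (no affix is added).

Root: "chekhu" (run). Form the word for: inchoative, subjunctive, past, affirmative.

Attach mood subjunctive -key → chekhukey.
tense = past: zero marking, form stays chekhukey.
aspect = inchoative: zero marking, form stays chekhukey.
Attach polarity affirmative -och → chekhukeyoch.
Apply vowel harmony: chekhukeyoch → chekhukayoch.
Epenthesis: no change.

chekhukayoch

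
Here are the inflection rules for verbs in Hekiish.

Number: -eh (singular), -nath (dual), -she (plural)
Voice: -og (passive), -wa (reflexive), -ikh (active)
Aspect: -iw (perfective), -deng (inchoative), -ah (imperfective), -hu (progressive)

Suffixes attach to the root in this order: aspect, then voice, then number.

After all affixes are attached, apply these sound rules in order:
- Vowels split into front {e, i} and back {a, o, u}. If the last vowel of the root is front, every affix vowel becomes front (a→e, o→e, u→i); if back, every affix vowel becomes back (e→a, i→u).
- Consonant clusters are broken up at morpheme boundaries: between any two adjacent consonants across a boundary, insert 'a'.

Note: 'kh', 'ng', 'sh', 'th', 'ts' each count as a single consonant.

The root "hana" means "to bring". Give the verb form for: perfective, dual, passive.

hanauwoganath

Attach aspect perfective -iw → hanaiw.
Attach voice passive -og → hanaiwog.
Attach number dual -nath → hanaiwognath.
Apply vowel harmony: hanaiwognath → hanauwognath.
Apply epenthesis: hanauwognath → hanauwoganath.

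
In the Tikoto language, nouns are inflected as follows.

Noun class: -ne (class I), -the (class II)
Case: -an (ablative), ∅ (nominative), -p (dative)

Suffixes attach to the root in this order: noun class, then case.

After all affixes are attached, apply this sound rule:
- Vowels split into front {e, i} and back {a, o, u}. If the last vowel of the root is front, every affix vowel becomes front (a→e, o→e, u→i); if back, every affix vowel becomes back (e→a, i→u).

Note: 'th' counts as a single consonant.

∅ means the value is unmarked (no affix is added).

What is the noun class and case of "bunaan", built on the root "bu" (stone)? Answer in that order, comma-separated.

class I, ablative

Segment: bu-ne-an.
noun class: -ne → class I.
case: -an → ablative.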